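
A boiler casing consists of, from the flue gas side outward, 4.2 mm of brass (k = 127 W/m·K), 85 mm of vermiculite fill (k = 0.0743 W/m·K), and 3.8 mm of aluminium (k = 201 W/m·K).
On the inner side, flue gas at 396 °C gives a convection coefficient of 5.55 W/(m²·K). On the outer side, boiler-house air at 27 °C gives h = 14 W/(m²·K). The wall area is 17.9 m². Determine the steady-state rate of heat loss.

Model the wall as resistances in series:
R_inner film = 1/(h_i·A) = 1/(5.55×17.9) = 0.01007 K/W
R_brass = L/(kA) = 0.0042/(127×17.9) = 1.848×10^-6 K/W
R_vermiculite fill = L/(kA) = 0.085/(0.0743×17.9) = 0.06391 K/W
R_aluminium = L/(kA) = 0.0038/(201×17.9) = 1.056×10^-6 K/W
R_outer film = 1/(h_o·A) = 1/(14×17.9) = 0.00399 K/W
R_total = 0.07797 K/W
Q = ΔT / R_total = 369 / 0.07797

Q ≈ 4730 W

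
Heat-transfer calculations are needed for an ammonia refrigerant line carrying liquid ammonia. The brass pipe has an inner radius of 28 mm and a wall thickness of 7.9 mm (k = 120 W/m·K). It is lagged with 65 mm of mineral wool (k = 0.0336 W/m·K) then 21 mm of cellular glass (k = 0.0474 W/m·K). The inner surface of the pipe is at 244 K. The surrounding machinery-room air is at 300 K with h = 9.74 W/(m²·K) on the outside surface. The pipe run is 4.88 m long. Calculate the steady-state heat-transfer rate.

Radial resistances (cylindrical: R_cond = ln(r_o/r_i)/(2πkL), R_conv = 1/(h·2πrL)):
R_brass pipe wall = ln(35.9/28)/(2π×120×4.88) = 6.755×10^-5 K/W
R_mineral wool = ln(100.9/35.9)/(2π×0.0336×4.88) = 1.003 K/W
R_cellular glass = ln(121.9/100.9)/(2π×0.0474×4.88) = 0.1301 K/W
R_outer film = 1/(h_o·2πr_oL) = 1/(9.74×2π×0.1219×4.88) = 0.02747 K/W
R_total = 1.161 K/W
Q = ΔT/R_total = 56/1.161

Q ≈ 48.2 W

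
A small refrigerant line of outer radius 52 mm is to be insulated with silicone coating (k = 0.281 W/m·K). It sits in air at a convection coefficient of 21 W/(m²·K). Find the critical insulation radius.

For a cylinder r_cr = k/h = 0.281/21
r_cr = 13.4 mm; since the bare radius (52 mm) is above r_cr, any added insulation will reduce heat loss.

r_cr ≈ 13.4 mm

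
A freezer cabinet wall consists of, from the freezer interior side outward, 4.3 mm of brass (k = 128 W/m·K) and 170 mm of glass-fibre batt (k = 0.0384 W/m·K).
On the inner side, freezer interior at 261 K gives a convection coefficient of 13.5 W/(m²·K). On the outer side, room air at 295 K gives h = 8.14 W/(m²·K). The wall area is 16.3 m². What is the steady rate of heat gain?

Treating each layer as a thermal resistance in series:
R_inner film = 1/(h_i·A) = 1/(13.5×16.3) = 0.004544 K/W
R_brass = L/(kA) = 0.0043/(128×16.3) = 2.061×10^-6 K/W
R_glass-fibre batt = L/(kA) = 0.17/(0.0384×16.3) = 0.2716 K/W
R_outer film = 1/(h_o·A) = 1/(8.14×16.3) = 0.007537 K/W
R_total = 0.2837 K/W
Q = ΔT / R_total = 34 / 0.2837

Q ≈ 120 W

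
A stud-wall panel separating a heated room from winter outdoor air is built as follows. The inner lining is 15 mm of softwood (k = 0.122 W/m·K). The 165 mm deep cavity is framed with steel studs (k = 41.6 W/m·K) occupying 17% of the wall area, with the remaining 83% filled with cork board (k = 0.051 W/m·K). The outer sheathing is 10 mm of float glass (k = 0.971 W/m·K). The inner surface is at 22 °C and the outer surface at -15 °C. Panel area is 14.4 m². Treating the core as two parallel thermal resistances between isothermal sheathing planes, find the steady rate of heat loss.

Q ≈ 3410 W

Sheathing layers in series; stud and cavity paths in parallel between them.
R_inner = 0.015/(0.122×14.4) = 0.008538 K/W
R_stud  = 0.165/(41.6×0.17×14.4) = 0.00162 K/W
R_cav   = 0.165/(0.051×0.83×14.4) = 0.2707 K/W
1/R_core = 1/R_stud + 1/R_cav → R_core = 0.001611 K/W
R_outer = 0.01/(0.971×14.4) = 7.152×10^-4 K/W
R_total = 0.01086 K/W
Q = ΔT/R_total = 37/0.01086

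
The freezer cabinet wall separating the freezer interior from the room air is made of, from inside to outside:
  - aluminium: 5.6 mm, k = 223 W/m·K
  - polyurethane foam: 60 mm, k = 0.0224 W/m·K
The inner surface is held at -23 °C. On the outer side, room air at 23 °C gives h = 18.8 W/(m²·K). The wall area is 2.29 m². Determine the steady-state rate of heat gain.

Q ≈ 38.6 W

Model the wall as resistances in series:
R_aluminium = L/(kA) = 0.0056/(223×2.29) = 1.097×10^-5 K/W
R_polyurethane foam = L/(kA) = 0.06/(0.0224×2.29) = 1.17 K/W
R_outer film = 1/(h_o·A) = 1/(18.8×2.29) = 0.02323 K/W
R_total = 1.193 K/W
Q = ΔT / R_total = 46 / 1.193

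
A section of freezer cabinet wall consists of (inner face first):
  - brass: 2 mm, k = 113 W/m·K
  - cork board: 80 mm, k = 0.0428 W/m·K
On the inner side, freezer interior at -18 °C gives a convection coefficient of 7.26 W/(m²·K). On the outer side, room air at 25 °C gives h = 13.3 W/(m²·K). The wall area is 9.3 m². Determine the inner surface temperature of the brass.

T ≈ -15.2 °C

Thermal resistances in series:
R_inner film = 1/(h_i·A) = 1/(7.26×9.3) = 0.01481 K/W
R_brass = L/(kA) = 0.002/(113×9.3) = 1.903×10^-6 K/W
R_cork board = L/(kA) = 0.08/(0.0428×9.3) = 0.201 K/W
R_outer film = 1/(h_o·A) = 1/(13.3×9.3) = 0.008085 K/W
R_total = 0.2239 K/W;  Q = ΔT/R_total = 43/0.2239 = 192.1 W
T_interface = T_inner + Q·ΣR(inner→interface) = -18 + 192×0.01481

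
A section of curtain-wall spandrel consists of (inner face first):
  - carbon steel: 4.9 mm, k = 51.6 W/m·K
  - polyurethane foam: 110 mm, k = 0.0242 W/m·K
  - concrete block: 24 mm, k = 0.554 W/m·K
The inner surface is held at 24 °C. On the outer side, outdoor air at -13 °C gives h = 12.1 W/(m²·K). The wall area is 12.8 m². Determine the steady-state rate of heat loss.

Q ≈ 101 W

Series thermal resistances:
R_carbon steel = L/(kA) = 0.0049/(51.6×12.8) = 7.419×10^-6 K/W
R_polyurethane foam = L/(kA) = 0.11/(0.0242×12.8) = 0.3551 K/W
R_concrete block = L/(kA) = 0.024/(0.554×12.8) = 0.003384 K/W
R_outer film = 1/(h_o·A) = 1/(12.1×12.8) = 0.006457 K/W
R_total = 0.365 K/W
Q = ΔT / R_total = 37 / 0.365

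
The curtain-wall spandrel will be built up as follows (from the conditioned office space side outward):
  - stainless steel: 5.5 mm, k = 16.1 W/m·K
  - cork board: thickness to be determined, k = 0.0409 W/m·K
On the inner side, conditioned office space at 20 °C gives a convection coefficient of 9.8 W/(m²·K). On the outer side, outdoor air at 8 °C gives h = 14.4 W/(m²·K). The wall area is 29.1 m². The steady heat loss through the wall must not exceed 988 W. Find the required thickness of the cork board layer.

L ≈ 7.43 mm

Series thermal resistances:
R_inner film = 1/(h_i·A) = 1/(9.8×29.1) = 0.003507 K/W
R_stainless steel = L/(kA) = 0.0055/(16.1×29.1) = 1.174×10^-5 K/W
R_outer film = 1/(h_o·A) = 1/(14.4×29.1) = 0.002386 K/W
Sum of the known resistances R_other = 0.005905 K/W
Required total resistance R_tot = ΔT/Q_allow = 12/988 = 0.01215 K/W
R_cork board = R_tot − R_other = 0.006241 K/W
L = R·k·A = 0.006241×0.0409×29.1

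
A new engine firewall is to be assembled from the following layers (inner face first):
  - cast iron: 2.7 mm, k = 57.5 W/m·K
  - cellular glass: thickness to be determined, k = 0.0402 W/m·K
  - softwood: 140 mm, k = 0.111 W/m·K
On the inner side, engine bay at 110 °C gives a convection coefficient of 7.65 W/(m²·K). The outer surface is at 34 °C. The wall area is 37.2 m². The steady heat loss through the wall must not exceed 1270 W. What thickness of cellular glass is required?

Thermal resistances in series:
R_inner film = 1/(h_i·A) = 1/(7.65×37.2) = 0.003514 K/W
R_cast iron = L/(kA) = 0.0027/(57.5×37.2) = 1.262×10^-6 K/W
R_softwood = L/(kA) = 0.14/(0.111×37.2) = 0.0339 K/W
Sum of the known resistances R_other = 0.03742 K/W
Required total resistance R_tot = ΔT/Q_allow = 76/1270 = 0.05984 K/W
R_cellular glass = R_tot − R_other = 0.02242 K/W
L = R·k·A = 0.02242×0.0402×37.2

L ≈ 33.5 mm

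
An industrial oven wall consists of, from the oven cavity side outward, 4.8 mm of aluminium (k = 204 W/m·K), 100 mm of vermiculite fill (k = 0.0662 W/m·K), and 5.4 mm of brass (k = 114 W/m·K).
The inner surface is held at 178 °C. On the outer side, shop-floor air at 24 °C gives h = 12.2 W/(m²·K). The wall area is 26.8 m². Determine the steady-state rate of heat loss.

Q ≈ 2590 W

Using the resistance-network approach (series):
R_aluminium = L/(kA) = 0.0048/(204×26.8) = 8.78×10^-7 K/W
R_vermiculite fill = L/(kA) = 0.1/(0.0662×26.8) = 0.05636 K/W
R_brass = L/(kA) = 0.0054/(114×26.8) = 1.767×10^-6 K/W
R_outer film = 1/(h_o·A) = 1/(12.2×26.8) = 0.003058 K/W
R_total = 0.05943 K/W
Q = ΔT / R_total = 154 / 0.05943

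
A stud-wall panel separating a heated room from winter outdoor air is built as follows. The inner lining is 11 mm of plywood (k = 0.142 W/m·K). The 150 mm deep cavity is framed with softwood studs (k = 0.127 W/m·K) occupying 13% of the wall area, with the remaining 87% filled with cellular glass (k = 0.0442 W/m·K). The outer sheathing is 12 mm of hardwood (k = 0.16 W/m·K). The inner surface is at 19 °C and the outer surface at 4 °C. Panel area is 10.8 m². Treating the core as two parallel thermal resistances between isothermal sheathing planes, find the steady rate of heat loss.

Sheathing layers in series; stud and cavity paths in parallel between them.
R_inner = 0.011/(0.142×10.8) = 0.007173 K/W
R_stud  = 0.15/(0.127×0.13×10.8) = 0.8412 K/W
R_cav   = 0.15/(0.0442×0.87×10.8) = 0.3612 K/W
1/R_core = 1/R_stud + 1/R_cav → R_core = 0.2527 K/W
R_outer = 0.012/(0.16×10.8) = 0.006944 K/W
R_total = 0.2668 K/W
Q = ΔT/R_total = 15/0.2668

Q ≈ 56.2 W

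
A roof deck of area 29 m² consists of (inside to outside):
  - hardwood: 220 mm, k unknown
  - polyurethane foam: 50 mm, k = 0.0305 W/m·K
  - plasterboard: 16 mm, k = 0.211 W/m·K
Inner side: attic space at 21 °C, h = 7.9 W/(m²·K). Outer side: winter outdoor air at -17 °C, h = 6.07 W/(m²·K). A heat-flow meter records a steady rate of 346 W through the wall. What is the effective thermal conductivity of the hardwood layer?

k ≈ 0.187 W/(m·K)

Series thermal resistances:
R_inner film = 1/(h_i·A) = 1/(7.9×29) = 0.004365 K/W
R_polyurethane foam = L/(kA) = 0.05/(0.0305×29) = 0.05653 K/W
R_plasterboard = L/(kA) = 0.016/(0.211×29) = 0.002615 K/W
R_outer film = 1/(h_o·A) = 1/(6.07×29) = 0.005681 K/W
Sum of known resistances R_other = 0.06919 K/W
Total R = ΔT/Q = 38/346 = 0.1098 K/W
R_hardwood = R_total − R_other = 0.04064 K/W
k = L/(R·A) = 0.22/(0.04064×29)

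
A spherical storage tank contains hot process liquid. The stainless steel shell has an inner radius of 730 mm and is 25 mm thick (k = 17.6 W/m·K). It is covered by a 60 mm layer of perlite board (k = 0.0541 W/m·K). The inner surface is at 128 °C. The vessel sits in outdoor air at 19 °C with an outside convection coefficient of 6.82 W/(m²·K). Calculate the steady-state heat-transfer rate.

Radial (spherical) resistances in series:
R_stainless steel shell = (1/0.73 − 1/0.755)/(4π×17.6) = 2.051×10^-4 K/W
R_perlite board = (1/0.755 − 1/0.815)/(4π×0.0541) = 0.1434 K/W
R_outer film = 1/(h·4πr_o²) = 1/(6.82×4π×0.815²) = 0.01757 K/W
R_total = 0.1612 K/W
Q = ΔT/R_total = 109/0.1612

Q ≈ 676 W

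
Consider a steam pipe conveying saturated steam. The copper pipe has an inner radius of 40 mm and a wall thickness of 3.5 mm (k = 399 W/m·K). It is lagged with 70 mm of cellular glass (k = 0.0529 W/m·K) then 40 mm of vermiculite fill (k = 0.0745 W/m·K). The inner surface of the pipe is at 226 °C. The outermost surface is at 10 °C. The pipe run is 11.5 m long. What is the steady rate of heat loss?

Q ≈ 704 W

Radial resistances (cylindrical: R_cond = ln(r_o/r_i)/(2πkL), R_conv = 1/(h·2πrL)):
R_copper pipe wall = ln(43.5/40)/(2π×399×11.5) = 2.909×10^-6 K/W
R_cellular glass = ln(113.5/43.5)/(2π×0.0529×11.5) = 0.2509 K/W
R_vermiculite fill = ln(153.5/113.5)/(2π×0.0745×11.5) = 0.05608 K/W
R_total = 0.307 K/W
Q = ΔT/R_total = 216/0.307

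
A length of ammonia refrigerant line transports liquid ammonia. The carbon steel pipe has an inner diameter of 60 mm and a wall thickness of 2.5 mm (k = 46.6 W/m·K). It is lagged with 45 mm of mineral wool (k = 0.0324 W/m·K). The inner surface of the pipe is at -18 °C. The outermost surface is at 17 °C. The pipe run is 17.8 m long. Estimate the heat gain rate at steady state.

Q ≈ 146 W

Treating each annulus and film as a series resistance:
R_carbon steel pipe wall = ln(32.5/30)/(2π×46.6×17.8) = 1.536×10^-5 K/W
R_mineral wool = ln(77.5/32.5)/(2π×0.0324×17.8) = 0.2398 K/W
R_total = 0.2398 K/W
Q = ΔT/R_total = 35/0.2398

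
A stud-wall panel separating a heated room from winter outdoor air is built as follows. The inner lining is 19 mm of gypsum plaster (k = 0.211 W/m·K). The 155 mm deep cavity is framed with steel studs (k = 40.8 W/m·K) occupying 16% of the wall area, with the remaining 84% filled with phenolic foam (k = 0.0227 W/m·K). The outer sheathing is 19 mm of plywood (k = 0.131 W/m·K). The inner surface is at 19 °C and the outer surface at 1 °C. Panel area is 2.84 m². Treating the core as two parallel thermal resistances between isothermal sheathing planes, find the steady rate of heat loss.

Q ≈ 198 W

Sheathing layers in series; stud and cavity paths in parallel between them.
R_inner = 0.019/(0.211×2.84) = 0.03171 K/W
R_stud  = 0.155/(40.8×0.16×2.84) = 0.008361 K/W
R_cav   = 0.155/(0.0227×0.84×2.84) = 2.862 K/W
1/R_core = 1/R_stud + 1/R_cav → R_core = 0.008336 K/W
R_outer = 0.019/(0.131×2.84) = 0.05107 K/W
R_total = 0.09111 K/W
Q = ΔT/R_total = 18/0.09111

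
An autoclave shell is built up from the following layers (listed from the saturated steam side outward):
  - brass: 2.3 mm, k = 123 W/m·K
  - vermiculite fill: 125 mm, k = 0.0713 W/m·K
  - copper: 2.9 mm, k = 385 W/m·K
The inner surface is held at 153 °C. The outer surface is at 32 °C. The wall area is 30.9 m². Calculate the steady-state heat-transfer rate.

Model the wall as resistances in series:
R_brass = L/(kA) = 0.0023/(123×30.9) = 6.052×10^-7 K/W
R_vermiculite fill = L/(kA) = 0.125/(0.0713×30.9) = 0.05674 K/W
R_copper = L/(kA) = 0.0029/(385×30.9) = 2.438×10^-7 K/W
R_total = 0.05674 K/W
Q = ΔT / R_total = 121 / 0.05674

Q ≈ 2130 W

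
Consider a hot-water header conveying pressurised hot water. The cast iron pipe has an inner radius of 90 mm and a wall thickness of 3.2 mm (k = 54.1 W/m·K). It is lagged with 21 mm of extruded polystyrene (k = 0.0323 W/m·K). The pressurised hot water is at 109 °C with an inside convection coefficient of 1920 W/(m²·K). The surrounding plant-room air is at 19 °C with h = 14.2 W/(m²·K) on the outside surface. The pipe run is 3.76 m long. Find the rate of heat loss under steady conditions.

Q ≈ 308 W

Cylindrical conduction, so R = ln(r₂/r₁)/(2πkL) per layer, in series:
R_inner film = 1/(h_i·2πr₁L) = 1/(1920×2π×0.09×3.76) = 2.45×10^-4 K/W
R_cast iron pipe wall = ln(93.2/90)/(2π×54.1×3.76) = 2.734×10^-5 K/W
R_extruded polystyrene = ln(114.2/93.2)/(2π×0.0323×3.76) = 0.2663 K/W
R_outer film = 1/(h_o·2πr_oL) = 1/(14.2×2π×0.1142×3.76) = 0.0261 K/W
R_total = 0.2927 K/W
Q = ΔT/R_total = 90/0.2927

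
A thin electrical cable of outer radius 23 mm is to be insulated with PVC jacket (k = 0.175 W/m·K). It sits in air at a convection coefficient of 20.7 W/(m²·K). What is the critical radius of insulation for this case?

For a cylinder r_cr = k/h = 0.175/20.7
r_cr = 8.45 mm; since the bare radius (23 mm) is above r_cr, any added insulation will reduce heat loss.

r_cr ≈ 8.45 mm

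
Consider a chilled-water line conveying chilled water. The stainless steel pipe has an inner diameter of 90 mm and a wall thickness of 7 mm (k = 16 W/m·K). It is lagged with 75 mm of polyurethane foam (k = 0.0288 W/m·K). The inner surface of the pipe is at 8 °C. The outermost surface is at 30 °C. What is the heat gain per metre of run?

Per-layer cylindrical resistances, series-summed:
R_stainless steel pipe wall = ln(52/45)/(2π×16×1) = 0.001438 K/W
R_polyurethane foam = ln(127/52)/(2π×0.0288×1) = 4.935 K/W
R_total = 4.936 K/W
Q = ΔT/R_total = 22/4.936

q′ ≈ 4.46 W/m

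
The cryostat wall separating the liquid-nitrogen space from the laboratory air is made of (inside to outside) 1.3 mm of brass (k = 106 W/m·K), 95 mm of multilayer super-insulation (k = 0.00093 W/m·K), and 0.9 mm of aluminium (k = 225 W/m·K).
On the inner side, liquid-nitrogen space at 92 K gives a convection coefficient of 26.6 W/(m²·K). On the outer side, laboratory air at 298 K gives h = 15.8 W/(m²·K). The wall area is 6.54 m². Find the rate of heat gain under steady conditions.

Q ≈ 13.2 W

Thermal resistances in series:
R_inner film = 1/(h_i·A) = 1/(26.6×6.54) = 0.005748 K/W
R_brass = L/(kA) = 0.0013/(106×6.54) = 1.875×10^-6 K/W
R_multilayer super-insulation = L/(kA) = 0.095/(0.00093×6.54) = 15.62 K/W
R_aluminium = L/(kA) = 0.0009/(225×6.54) = 6.116×10^-7 K/W
R_outer film = 1/(h_o·A) = 1/(15.8×6.54) = 0.009678 K/W
R_total = 15.63 K/W
Q = ΔT / R_total = 206 / 15.63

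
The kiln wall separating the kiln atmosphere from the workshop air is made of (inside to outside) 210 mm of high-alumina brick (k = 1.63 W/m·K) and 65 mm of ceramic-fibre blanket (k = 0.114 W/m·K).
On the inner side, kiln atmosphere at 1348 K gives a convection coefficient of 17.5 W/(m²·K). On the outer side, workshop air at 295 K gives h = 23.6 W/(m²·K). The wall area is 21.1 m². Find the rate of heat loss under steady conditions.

Model the wall as resistances in series:
R_inner film = 1/(h_i·A) = 1/(17.5×21.1) = 0.002708 K/W
R_high-alumina brick = L/(kA) = 0.21/(1.63×21.1) = 0.006106 K/W
R_ceramic-fibre blanket = L/(kA) = 0.065/(0.114×21.1) = 0.02702 K/W
R_outer film = 1/(h_o·A) = 1/(23.6×21.1) = 0.002008 K/W
R_total = 0.03784 K/W
Q = ΔT / R_total = 1053 / 0.03784

Q ≈ 27800 W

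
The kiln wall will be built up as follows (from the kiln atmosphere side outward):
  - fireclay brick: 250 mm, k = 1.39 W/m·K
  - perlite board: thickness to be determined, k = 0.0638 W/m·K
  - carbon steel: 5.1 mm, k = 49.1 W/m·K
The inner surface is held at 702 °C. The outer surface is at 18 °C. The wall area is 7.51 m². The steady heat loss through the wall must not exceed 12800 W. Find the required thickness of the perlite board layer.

L ≈ 14.1 mm

Treating each layer as a thermal resistance in series:
R_fireclay brick = L/(kA) = 0.25/(1.39×7.51) = 0.02395 K/W
R_carbon steel = L/(kA) = 0.0051/(49.1×7.51) = 1.383×10^-5 K/W
Sum of the known resistances R_other = 0.02396 K/W
Required total resistance R_tot = ΔT/Q_allow = 684/12800 = 0.05344 K/W
R_perlite board = R_tot − R_other = 0.02947 K/W
L = R·k·A = 0.02947×0.0638×7.51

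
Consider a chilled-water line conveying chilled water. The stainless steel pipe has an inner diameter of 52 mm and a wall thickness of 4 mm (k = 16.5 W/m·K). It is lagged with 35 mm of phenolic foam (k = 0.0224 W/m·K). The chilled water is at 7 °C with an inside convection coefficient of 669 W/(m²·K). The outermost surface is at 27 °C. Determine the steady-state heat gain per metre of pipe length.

Cylindrical conduction, so R = ln(r₂/r₁)/(2πkL) per layer, in series:
R_inner film = 1/(h_i·2πr₁L) = 1/(669×2π×0.026×1) = 0.00915 K/W
R_stainless steel pipe wall = ln(30/26)/(2π×16.5×1) = 0.00138 K/W
R_phenolic foam = ln(65/30)/(2π×0.0224×1) = 5.494 K/W
R_total = 5.504 K/W
Q = ΔT/R_total = 20/5.504

q′ ≈ 3.63 W/m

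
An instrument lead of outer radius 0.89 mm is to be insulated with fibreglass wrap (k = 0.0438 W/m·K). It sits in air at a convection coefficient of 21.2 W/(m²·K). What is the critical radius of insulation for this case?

r_cr ≈ 2.07 mm

For a cylinder r_cr = k/h = 0.0438/21.2
r_cr = 2.07 mm; since the bare radius (0.89 mm) is below r_cr, adding a thin layer of insulation will *increase* heat loss.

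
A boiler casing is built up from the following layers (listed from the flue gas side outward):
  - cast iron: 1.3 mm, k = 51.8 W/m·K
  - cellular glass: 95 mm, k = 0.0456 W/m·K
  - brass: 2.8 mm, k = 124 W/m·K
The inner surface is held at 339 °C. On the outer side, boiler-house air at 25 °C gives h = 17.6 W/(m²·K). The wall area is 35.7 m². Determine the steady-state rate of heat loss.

Treating each layer as a thermal resistance in series:
R_cast iron = L/(kA) = 0.0013/(51.8×35.7) = 7.03×10^-7 K/W
R_cellular glass = L/(kA) = 0.095/(0.0456×35.7) = 0.05836 K/W
R_brass = L/(kA) = 0.0028/(124×35.7) = 6.325×10^-7 K/W
R_outer film = 1/(h_o·A) = 1/(17.6×35.7) = 0.001592 K/W
R_total = 0.05995 K/W
Q = ΔT / R_total = 314 / 0.05995

Q ≈ 5240 W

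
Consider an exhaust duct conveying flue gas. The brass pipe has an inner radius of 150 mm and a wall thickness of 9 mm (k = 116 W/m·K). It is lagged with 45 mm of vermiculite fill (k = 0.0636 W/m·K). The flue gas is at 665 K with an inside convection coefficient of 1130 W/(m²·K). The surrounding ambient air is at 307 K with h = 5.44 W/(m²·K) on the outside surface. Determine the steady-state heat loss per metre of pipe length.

q′ ≈ 466 W/m

Per-layer cylindrical resistances, series-summed:
R_inner film = 1/(h_i·2πr₁L) = 1/(1130×2π×0.15×1) = 9.39×10^-4 K/W
R_brass pipe wall = ln(159/150)/(2π×116×1) = 7.995×10^-5 K/W
R_vermiculite fill = ln(204/159)/(2π×0.0636×1) = 0.6236 K/W
R_outer film = 1/(h_o·2πr_oL) = 1/(5.44×2π×0.204×1) = 0.1434 K/W
R_total = 0.7681 K/W
Q = ΔT/R_total = 358/0.7681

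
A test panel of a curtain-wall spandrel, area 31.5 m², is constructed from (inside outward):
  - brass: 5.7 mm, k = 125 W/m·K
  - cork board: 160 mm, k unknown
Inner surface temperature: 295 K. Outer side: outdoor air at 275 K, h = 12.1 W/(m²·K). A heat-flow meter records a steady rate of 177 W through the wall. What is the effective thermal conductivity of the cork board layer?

k ≈ 0.046 W/(m·K)

Treating each layer as a thermal resistance in series:
R_brass = L/(kA) = 0.0057/(125×31.5) = 1.448×10^-6 K/W
R_outer film = 1/(h_o·A) = 1/(12.1×31.5) = 0.002624 K/W
Sum of known resistances R_other = 0.002625 K/W
Total R = ΔT/Q = 20/177 = 0.113 K/W
R_cork board = R_total − R_other = 0.1104 K/W
k = L/(R·A) = 0.16/(0.1104×31.5)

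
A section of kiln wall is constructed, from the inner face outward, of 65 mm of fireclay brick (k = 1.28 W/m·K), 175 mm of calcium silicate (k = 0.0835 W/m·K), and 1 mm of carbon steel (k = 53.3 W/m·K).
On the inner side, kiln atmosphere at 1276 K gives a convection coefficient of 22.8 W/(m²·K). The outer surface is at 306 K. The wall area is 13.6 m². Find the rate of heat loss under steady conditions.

Thermal resistances in series:
R_inner film = 1/(h_i·A) = 1/(22.8×13.6) = 0.003225 K/W
R_fireclay brick = L/(kA) = 0.065/(1.28×13.6) = 0.003734 K/W
R_calcium silicate = L/(kA) = 0.175/(0.0835×13.6) = 0.1541 K/W
R_carbon steel = L/(kA) = 0.001/(53.3×13.6) = 1.38×10^-6 K/W
R_total = 0.1611 K/W
Q = ΔT / R_total = 970 / 0.1611

Q ≈ 6020 W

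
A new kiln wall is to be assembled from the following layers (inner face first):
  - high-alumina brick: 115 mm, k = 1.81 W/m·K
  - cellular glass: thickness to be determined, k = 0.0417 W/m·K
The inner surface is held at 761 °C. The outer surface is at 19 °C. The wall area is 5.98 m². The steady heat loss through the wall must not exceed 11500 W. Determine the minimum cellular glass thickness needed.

Treating each layer as a thermal resistance in series:
R_high-alumina brick = L/(kA) = 0.115/(1.81×5.98) = 0.01062 K/W
Sum of the known resistances R_other = 0.01062 K/W
Required total resistance R_tot = ΔT/Q_allow = 742/11500 = 0.06452 K/W
R_cellular glass = R_tot − R_other = 0.0539 K/W
L = R·k·A = 0.0539×0.0417×5.98

L ≈ 13.4 mm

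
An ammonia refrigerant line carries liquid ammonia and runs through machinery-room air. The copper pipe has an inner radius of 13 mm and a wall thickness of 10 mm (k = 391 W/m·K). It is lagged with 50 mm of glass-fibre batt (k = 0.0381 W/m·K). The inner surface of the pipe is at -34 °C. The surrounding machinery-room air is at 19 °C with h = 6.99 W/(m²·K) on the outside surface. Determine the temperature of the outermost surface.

For a radial system each layer contributes R = ln(r_out/r_in)/(2πkL); films add R = 1/(hA).
R_copper pipe wall = ln(23/13)/(2π×391×1) = 2.322×10^-4 K/W
R_glass-fibre batt = ln(73/23)/(2π×0.0381×1) = 4.825 K/W
R_outer film = 1/(h_o·2πr_oL) = 1/(6.99×2π×0.073×1) = 0.3119 K/W
R_total = 5.137 K/W
Q = ΔT/R_total = 53/5.137
Q = 10.3 W/m
T_interface = T_inner + Q·ΣR(inner→interface) = -34 + 10.3×4.825

T ≈ 15.8 °C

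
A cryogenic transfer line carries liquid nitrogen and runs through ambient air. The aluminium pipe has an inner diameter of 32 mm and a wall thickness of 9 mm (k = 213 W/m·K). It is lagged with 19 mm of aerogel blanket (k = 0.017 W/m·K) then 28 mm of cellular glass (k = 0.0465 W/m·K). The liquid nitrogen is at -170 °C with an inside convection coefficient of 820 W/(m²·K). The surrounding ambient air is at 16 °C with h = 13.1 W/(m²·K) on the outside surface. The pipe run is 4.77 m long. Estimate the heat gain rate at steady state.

Radial resistances (cylindrical: R_cond = ln(r_o/r_i)/(2πkL), R_conv = 1/(h·2πrL)):
R_inner film = 1/(h_i·2πr₁L) = 1/(820×2π×0.016×4.77) = 0.002543 K/W
R_aluminium pipe wall = ln(25/16)/(2π×213×4.77) = 6.991×10^-5 K/W
R_aerogel blanket = ln(44/25)/(2π×0.017×4.77) = 1.11 K/W
R_cellular glass = ln(72/44)/(2π×0.0465×4.77) = 0.3534 K/W
R_outer film = 1/(h_o·2πr_oL) = 1/(13.1×2π×0.072×4.77) = 0.03538 K/W
R_total = 1.501 K/W
Q = ΔT/R_total = 186/1.501

Q ≈ 124 W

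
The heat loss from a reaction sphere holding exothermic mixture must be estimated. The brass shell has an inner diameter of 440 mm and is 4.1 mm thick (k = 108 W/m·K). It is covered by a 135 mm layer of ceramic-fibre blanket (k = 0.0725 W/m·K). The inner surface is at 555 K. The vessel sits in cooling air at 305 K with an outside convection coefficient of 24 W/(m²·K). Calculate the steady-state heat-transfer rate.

Q ≈ 134 W

Each spherical layer contributes R = (1/r_i − 1/r_o)/(4πk):
R_brass shell = (1/0.22 − 1/0.2241)/(4π×108) = 6.128×10^-5 K/W
R_ceramic-fibre blanket = (1/0.2241 − 1/0.3591)/(4π×0.0725) = 1.841 K/W
R_outer film = 1/(h·4πr_o²) = 1/(24×4π×0.3591²) = 0.02571 K/W
R_total = 1.867 K/W
Q = ΔT/R_total = 250/1.867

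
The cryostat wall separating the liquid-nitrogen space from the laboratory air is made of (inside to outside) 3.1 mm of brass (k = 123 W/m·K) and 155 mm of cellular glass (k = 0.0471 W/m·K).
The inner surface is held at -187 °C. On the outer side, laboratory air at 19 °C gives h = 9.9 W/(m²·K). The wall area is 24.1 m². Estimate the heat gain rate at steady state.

Using the resistance-network approach (series):
R_brass = L/(kA) = 0.0031/(123×24.1) = 1.046×10^-6 K/W
R_cellular glass = L/(kA) = 0.155/(0.0471×24.1) = 0.1366 K/W
R_outer film = 1/(h_o·A) = 1/(9.9×24.1) = 0.004191 K/W
R_total = 0.1407 K/W
Q = ΔT / R_total = 206 / 0.1407

Q ≈ 1460 W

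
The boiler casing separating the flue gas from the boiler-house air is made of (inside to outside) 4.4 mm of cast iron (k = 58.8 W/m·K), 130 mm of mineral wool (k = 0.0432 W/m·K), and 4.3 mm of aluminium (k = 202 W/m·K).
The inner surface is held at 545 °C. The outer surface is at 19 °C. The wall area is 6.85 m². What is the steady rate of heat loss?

Q ≈ 1200 W

Using the resistance-network approach (series):
R_cast iron = L/(kA) = 0.0044/(58.8×6.85) = 1.092×10^-5 K/W
R_mineral wool = L/(kA) = 0.13/(0.0432×6.85) = 0.4393 K/W
R_aluminium = L/(kA) = 0.0043/(202×6.85) = 3.108×10^-6 K/W
R_total = 0.4393 K/W
Q = ΔT / R_total = 526 / 0.4393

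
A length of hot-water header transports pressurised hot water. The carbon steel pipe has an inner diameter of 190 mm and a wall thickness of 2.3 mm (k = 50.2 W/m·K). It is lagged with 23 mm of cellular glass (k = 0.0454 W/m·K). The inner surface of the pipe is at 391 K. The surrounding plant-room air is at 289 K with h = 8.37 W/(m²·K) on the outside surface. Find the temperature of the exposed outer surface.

T ≈ 307 K

Per-layer cylindrical resistances, series-summed:
R_carbon steel pipe wall = ln(97.3/95)/(2π×50.2×1) = 7.584×10^-5 K/W
R_cellular glass = ln(120.3/97.3)/(2π×0.0454×1) = 0.7439 K/W
R_outer film = 1/(h_o·2πr_oL) = 1/(8.37×2π×0.1203×1) = 0.1581 K/W
R_total = 0.902 K/W
Q = ΔT/R_total = 102/0.902
Q = 113 W/m
T_interface = T_inner − Q·ΣR(inner→interface) = 391 − 113×0.7439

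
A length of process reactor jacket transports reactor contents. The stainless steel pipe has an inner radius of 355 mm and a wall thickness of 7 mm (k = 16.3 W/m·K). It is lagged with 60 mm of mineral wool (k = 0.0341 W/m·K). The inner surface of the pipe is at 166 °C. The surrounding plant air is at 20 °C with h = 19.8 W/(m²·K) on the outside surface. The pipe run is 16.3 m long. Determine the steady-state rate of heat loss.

Q ≈ 3240 W

Cylindrical conduction, so R = ln(r₂/r₁)/(2πkL) per layer, in series:
R_stainless steel pipe wall = ln(362/355)/(2π×16.3×16.3) = 1.17×10^-5 K/W
R_mineral wool = ln(422/362)/(2π×0.0341×16.3) = 0.04391 K/W
R_outer film = 1/(h_o·2πr_oL) = 1/(19.8×2π×0.422×16.3) = 0.001169 K/W
R_total = 0.04509 K/W
Q = ΔT/R_total = 146/0.04509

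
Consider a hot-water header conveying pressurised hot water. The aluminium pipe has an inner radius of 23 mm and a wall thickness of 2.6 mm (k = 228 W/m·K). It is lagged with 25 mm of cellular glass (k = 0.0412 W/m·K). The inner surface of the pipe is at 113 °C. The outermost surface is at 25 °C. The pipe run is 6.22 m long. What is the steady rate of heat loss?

Q ≈ 208 W

Radial resistances (cylindrical: R_cond = ln(r_o/r_i)/(2πkL), R_conv = 1/(h·2πrL)):
R_aluminium pipe wall = ln(25.6/23)/(2π×228×6.22) = 1.202×10^-5 K/W
R_cellular glass = ln(50.6/25.6)/(2π×0.0412×6.22) = 0.4232 K/W
R_total = 0.4232 K/W
Q = ΔT/R_total = 88/0.4232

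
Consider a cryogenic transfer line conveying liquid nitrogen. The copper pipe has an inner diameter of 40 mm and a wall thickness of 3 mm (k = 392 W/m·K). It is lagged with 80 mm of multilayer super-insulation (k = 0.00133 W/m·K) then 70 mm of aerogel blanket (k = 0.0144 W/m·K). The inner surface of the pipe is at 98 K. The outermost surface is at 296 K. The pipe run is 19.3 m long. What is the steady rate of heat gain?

Q ≈ 20.6 W

Cylindrical conduction, so R = ln(r₂/r₁)/(2πkL) per layer, in series:
R_copper pipe wall = ln(23/20)/(2π×392×19.3) = 2.94×10^-6 K/W
R_multilayer super-insulation = ln(103/23)/(2π×0.00133×19.3) = 9.296 K/W
R_aerogel blanket = ln(173/103)/(2π×0.0144×19.3) = 0.297 K/W
R_total = 9.593 K/W
Q = ΔT/R_total = 198/9.593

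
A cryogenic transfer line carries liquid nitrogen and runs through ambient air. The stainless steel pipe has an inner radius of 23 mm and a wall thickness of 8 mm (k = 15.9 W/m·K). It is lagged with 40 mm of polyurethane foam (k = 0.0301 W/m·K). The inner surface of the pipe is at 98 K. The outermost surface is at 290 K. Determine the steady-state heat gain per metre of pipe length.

q′ ≈ 43.8 W/m

Cylindrical conduction, so R = ln(r₂/r₁)/(2πkL) per layer, in series:
R_stainless steel pipe wall = ln(31/23)/(2π×15.9×1) = 0.002988 K/W
R_polyurethane foam = ln(71/31)/(2π×0.0301×1) = 4.382 K/W
R_total = 4.385 K/W
Q = ΔT/R_total = 192/4.385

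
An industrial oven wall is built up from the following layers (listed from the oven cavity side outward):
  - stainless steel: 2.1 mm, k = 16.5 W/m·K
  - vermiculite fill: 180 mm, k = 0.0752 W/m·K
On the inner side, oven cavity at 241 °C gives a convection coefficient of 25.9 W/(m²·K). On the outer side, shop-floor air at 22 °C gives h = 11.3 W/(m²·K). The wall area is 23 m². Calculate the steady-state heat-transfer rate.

Series thermal resistances:
R_inner film = 1/(h_i·A) = 1/(25.9×23) = 0.001679 K/W
R_stainless steel = L/(kA) = 0.0021/(16.5×23) = 5.534×10^-6 K/W
R_vermiculite fill = L/(kA) = 0.18/(0.0752×23) = 0.1041 K/W
R_outer film = 1/(h_o·A) = 1/(11.3×23) = 0.003848 K/W
R_total = 0.1096 K/W
Q = ΔT / R_total = 219 / 0.1096

Q ≈ 2000 W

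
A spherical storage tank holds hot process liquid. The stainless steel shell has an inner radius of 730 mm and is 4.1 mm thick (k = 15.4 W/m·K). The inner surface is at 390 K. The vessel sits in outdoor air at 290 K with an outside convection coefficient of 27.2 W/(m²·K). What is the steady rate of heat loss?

Each spherical layer contributes R = (1/r_i − 1/r_o)/(4πk):
R_stainless steel shell = (1/0.73 − 1/0.7341)/(4π×15.4) = 3.953×10^-5 K/W
R_outer film = 1/(h·4πr_o²) = 1/(27.2×4π×0.7341²) = 0.005429 K/W
R_total = 0.005468 K/W
Q = ΔT/R_total = 100/0.005468

Q ≈ 18300 W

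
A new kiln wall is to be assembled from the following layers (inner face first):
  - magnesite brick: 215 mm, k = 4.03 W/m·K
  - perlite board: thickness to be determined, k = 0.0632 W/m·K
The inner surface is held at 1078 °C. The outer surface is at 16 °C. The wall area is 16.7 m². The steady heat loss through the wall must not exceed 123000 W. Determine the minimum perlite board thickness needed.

Treating each layer as a thermal resistance in series:
R_magnesite brick = L/(kA) = 0.215/(4.03×16.7) = 0.003195 K/W
Sum of the known resistances R_other = 0.003195 K/W
Required total resistance R_tot = ΔT/Q_allow = 1062/123000 = 0.008634 K/W
R_perlite board = R_tot − R_other = 0.00544 K/W
L = R·k·A = 0.00544×0.0632×16.7

L ≈ 5.74 mm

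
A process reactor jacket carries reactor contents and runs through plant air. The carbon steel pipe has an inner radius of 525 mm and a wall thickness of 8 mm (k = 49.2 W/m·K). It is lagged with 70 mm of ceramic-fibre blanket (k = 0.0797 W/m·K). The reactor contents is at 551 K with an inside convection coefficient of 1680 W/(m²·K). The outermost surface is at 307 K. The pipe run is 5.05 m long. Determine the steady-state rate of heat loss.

For a radial system each layer contributes R = ln(r_out/r_in)/(2πkL); films add R = 1/(hA).
R_inner film = 1/(h_i·2πr₁L) = 1/(1680×2π×0.525×5.05) = 3.573×10^-5 K/W
R_carbon steel pipe wall = ln(533/525)/(2π×49.2×5.05) = 9.687×10^-6 K/W
R_ceramic-fibre blanket = ln(603/533)/(2π×0.0797×5.05) = 0.04879 K/W
R_total = 0.04884 K/W
Q = ΔT/R_total = 244/0.04884

Q ≈ 5000 W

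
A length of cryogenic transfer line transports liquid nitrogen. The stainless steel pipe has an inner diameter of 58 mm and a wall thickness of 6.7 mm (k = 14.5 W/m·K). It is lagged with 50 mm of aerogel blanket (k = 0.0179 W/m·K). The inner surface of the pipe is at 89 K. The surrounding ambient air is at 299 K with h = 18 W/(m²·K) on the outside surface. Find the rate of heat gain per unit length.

q′ ≈ 26.6 W/m

Radial resistances (cylindrical: R_cond = ln(r_o/r_i)/(2πkL), R_conv = 1/(h·2πrL)):
R_stainless steel pipe wall = ln(35.7/29)/(2π×14.5×1) = 0.002281 K/W
R_aerogel blanket = ln(85.7/35.7)/(2π×0.0179×1) = 7.786 K/W
R_outer film = 1/(h_o·2πr_oL) = 1/(18×2π×0.0857×1) = 0.1032 K/W
R_total = 7.892 K/W
Q = ΔT/R_total = 210/7.892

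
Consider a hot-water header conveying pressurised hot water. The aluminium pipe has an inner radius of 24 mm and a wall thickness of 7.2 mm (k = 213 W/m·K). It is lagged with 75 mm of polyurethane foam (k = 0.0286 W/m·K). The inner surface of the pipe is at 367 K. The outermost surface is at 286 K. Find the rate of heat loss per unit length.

q′ ≈ 11.9 W/m

Radial resistances (cylindrical: R_cond = ln(r_o/r_i)/(2πkL), R_conv = 1/(h·2πrL)):
R_aluminium pipe wall = ln(31.2/24)/(2π×213×1) = 1.96×10^-4 K/W
R_polyurethane foam = ln(106.2/31.2)/(2π×0.0286×1) = 6.816 K/W
R_total = 6.817 K/W
Q = ΔT/R_total = 81/6.817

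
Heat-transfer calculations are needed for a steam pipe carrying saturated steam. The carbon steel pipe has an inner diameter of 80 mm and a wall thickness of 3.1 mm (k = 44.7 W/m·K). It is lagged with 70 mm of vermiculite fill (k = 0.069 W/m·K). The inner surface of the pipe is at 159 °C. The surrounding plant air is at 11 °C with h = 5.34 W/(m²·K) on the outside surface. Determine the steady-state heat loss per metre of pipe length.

q′ ≈ 59.5 W/m

For a radial system each layer contributes R = ln(r_out/r_in)/(2πkL); films add R = 1/(hA).
R_carbon steel pipe wall = ln(43.1/40)/(2π×44.7×1) = 2.658×10^-4 K/W
R_vermiculite fill = ln(113.1/43.1)/(2π×0.069×1) = 2.225 K/W
R_outer film = 1/(h_o·2πr_oL) = 1/(5.34×2π×0.1131×1) = 0.2635 K/W
R_total = 2.489 K/W
Q = ΔT/R_total = 148/2.489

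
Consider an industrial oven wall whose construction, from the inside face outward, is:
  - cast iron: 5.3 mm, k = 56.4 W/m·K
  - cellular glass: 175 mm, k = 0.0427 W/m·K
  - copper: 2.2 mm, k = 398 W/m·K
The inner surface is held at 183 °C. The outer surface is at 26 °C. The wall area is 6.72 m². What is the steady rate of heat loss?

Q ≈ 257 W

Using the resistance-network approach (series):
R_cast iron = L/(kA) = 0.0053/(56.4×6.72) = 1.398×10^-5 K/W
R_cellular glass = L/(kA) = 0.175/(0.0427×6.72) = 0.6099 K/W
R_copper = L/(kA) = 0.0022/(398×6.72) = 8.226×10^-7 K/W
R_total = 0.6099 K/W
Q = ΔT / R_total = 157 / 0.6099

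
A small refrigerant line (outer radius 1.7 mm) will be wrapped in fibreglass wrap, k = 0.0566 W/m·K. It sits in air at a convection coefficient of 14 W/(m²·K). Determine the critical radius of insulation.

r_cr ≈ 4.04 mm

For a cylinder r_cr = k/h = 0.0566/14
r_cr = 4.04 mm; since the bare radius (1.7 mm) is below r_cr, adding a thin layer of insulation will *increase* heat loss.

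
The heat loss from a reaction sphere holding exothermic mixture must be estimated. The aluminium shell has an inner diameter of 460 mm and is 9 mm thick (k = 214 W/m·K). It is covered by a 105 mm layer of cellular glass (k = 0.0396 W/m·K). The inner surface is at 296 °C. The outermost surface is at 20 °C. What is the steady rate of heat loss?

Each spherical layer contributes R = (1/r_i − 1/r_o)/(4πk):
R_aluminium shell = (1/0.23 − 1/0.239)/(4π×214) = 6.088×10^-5 K/W
R_cellular glass = (1/0.239 − 1/0.344)/(4π×0.0396) = 2.566 K/W
R_total = 2.566 K/W
Q = ΔT/R_total = 276/2.566

Q ≈ 108 W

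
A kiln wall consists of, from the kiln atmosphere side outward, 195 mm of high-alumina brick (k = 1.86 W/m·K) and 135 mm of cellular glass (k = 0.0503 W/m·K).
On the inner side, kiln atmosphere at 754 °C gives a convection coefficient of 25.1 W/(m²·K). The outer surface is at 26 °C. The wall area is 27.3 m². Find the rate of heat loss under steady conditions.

Model the wall as resistances in series:
R_inner film = 1/(h_i·A) = 1/(25.1×27.3) = 0.001459 K/W
R_high-alumina brick = L/(kA) = 0.195/(1.86×27.3) = 0.00384 K/W
R_cellular glass = L/(kA) = 0.135/(0.0503×27.3) = 0.09831 K/W
R_total = 0.1036 K/W
Q = ΔT / R_total = 728 / 0.1036

Q ≈ 7030 W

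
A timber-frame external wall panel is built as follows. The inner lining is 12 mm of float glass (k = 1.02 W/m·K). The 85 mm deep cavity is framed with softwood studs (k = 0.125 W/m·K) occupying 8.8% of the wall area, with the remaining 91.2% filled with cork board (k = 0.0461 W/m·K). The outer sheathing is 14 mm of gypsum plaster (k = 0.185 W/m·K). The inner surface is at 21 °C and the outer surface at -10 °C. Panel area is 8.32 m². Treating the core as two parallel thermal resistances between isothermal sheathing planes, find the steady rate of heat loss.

Sheathing layers in series; stud and cavity paths in parallel between them.
R_inner = 0.012/(1.02×8.32) = 0.001414 K/W
R_stud  = 0.085/(0.125×0.088×8.32) = 0.9288 K/W
R_cav   = 0.085/(0.0461×0.912×8.32) = 0.243 K/W
1/R_core = 1/R_stud + 1/R_cav → R_core = 0.1926 K/W
R_outer = 0.014/(0.185×8.32) = 0.009096 K/W
R_total = 0.2031 K/W
Q = ΔT/R_total = 31/0.2031

Q ≈ 153 W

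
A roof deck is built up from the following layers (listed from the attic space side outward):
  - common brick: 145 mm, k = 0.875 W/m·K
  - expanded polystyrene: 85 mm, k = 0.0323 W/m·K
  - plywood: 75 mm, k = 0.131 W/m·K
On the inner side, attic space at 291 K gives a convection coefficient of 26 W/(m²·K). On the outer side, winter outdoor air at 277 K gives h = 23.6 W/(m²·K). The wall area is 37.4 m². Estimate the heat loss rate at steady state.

Q ≈ 152 W

Model the wall as resistances in series:
R_inner film = 1/(h_i·A) = 1/(26×37.4) = 0.001028 K/W
R_common brick = L/(kA) = 0.145/(0.875×37.4) = 0.004431 K/W
R_expanded polystyrene = L/(kA) = 0.085/(0.0323×37.4) = 0.07036 K/W
R_plywood = L/(kA) = 0.075/(0.131×37.4) = 0.01531 K/W
R_outer film = 1/(h_o·A) = 1/(23.6×37.4) = 0.001133 K/W
R_total = 0.09226 K/W
Q = ΔT / R_total = 14 / 0.09226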